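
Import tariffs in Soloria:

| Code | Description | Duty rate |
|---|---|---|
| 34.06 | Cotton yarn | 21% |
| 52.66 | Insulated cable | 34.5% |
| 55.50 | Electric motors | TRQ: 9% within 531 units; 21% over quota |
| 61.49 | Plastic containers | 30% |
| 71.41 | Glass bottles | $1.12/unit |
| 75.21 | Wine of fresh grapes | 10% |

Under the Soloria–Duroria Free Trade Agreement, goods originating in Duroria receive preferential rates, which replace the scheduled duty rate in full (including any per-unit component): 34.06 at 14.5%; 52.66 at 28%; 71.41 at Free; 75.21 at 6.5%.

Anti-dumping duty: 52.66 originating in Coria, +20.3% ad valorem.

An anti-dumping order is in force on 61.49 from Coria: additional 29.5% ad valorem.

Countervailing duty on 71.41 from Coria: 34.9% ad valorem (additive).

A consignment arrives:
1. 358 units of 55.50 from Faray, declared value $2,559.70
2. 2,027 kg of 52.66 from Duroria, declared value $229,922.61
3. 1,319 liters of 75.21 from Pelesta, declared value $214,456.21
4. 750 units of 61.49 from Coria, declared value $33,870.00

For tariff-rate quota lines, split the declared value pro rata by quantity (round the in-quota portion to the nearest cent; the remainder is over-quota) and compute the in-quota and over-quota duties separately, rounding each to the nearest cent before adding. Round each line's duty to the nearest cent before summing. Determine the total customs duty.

Line 1 (55.50, Faray, 358 units, $2,559.70):
Code 55.50 is under a tariff-rate quota (threshold 531 units). Quantity 358 units is within the quota, so the in-quota rate 9% applies to the full value.
Duty = $2,559.70 × 9% = $230.37.
Line 2 (52.66, Duroria, 2,027 kg, $229,922.61):
Base rate for 52.66 is 34.5%.
Origin Duroria qualifies under the Soloria–Duroria agreement and 52.66 is covered: preferential rate 28% applies instead.
The additional-duty order on 52.66 targets Coria, not Duroria; it does not apply.
Duty = $229,922.61 × 28% = $64,378.33.
Line 3 (75.21, Pelesta, 1,319 liters, $214,456.21):
Base rate for 75.21 is 10%.
75.21 has an FTA preferential rate, but origin Pelesta is not Duroria; base rate stands.
Duty = $214,456.21 × 10% = $21,445.62.
Line 4 (61.49, Coria, 750 units, $33,870.00):
Base rate for 61.49 is 30%.
Additional duty on 61.49 from Coria: +29.5%. Applied ad valorem rate: 30% + 29.5% = 59.5%.
Duty = $33,870.00 × 59.5% = $20,152.65.
Total = $230.37 + $64,378.33 + $21,445.62 + $20,152.65 = $106,206.97.

$106,206.97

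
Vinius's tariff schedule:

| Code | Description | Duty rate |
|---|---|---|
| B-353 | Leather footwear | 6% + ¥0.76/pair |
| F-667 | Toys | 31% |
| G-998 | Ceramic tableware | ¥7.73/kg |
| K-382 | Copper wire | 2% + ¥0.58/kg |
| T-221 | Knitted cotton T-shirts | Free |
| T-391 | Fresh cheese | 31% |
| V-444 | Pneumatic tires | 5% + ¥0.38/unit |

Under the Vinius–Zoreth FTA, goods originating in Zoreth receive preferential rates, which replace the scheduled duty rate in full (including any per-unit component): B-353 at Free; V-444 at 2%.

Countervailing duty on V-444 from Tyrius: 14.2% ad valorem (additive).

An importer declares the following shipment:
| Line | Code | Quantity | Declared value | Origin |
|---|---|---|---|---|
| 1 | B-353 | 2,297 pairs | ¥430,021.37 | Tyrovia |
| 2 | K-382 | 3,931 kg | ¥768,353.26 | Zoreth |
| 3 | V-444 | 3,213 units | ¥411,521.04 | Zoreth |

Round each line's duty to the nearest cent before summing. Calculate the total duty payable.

Line 1 (B-353, Tyrovia, 2,297 pairs, ¥430,021.37):
Base rate for B-353 is 6% + ¥0.76/pair.
B-353 has an FTA preferential rate, but origin Tyrovia is not Zoreth; base rate stands.
Duty = ¥430,021.37 × 6% + 2,297 × ¥0.76 = ¥27,547.00.
Line 2 (K-382, Zoreth, 3,931 kg, ¥768,353.26):
Base rate for K-382 is 2% + ¥0.58/kg.
Origin Zoreth is the FTA partner but K-382 is not on the preference list; base rate stands.
Duty = ¥768,353.26 × 2% + 3,931 × ¥0.58 = ¥17,647.05.
Line 3 (V-444, Zoreth, 3,213 units, ¥411,521.04):
Base rate for V-444 is 5% + ¥0.38/unit.
Origin Zoreth qualifies under the Vinius–Zoreth agreement and V-444 is covered: preferential rate 2% applies instead.
The additional-duty order on V-444 targets Tyrius, not Zoreth; it does not apply.
Duty = ¥411,521.04 × 2% = ¥8,230.42.
Total = ¥27,547.00 + ¥17,647.05 + ¥8,230.42 = ¥53,424.47.

¥53,424.47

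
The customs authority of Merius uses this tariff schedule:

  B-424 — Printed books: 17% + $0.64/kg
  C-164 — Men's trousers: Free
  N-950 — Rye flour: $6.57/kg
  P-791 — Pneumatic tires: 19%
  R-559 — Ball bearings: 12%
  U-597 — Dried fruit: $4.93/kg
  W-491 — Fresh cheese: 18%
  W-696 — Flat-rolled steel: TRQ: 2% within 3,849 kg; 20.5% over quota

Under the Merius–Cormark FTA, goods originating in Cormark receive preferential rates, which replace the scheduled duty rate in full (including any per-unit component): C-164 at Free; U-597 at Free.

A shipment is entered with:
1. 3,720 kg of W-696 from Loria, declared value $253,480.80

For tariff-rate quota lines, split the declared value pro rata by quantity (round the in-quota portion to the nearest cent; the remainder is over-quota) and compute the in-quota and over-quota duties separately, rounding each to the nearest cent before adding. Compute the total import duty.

Line 1 (W-696, Loria, 3,720 kg, $253,480.80):
Code W-696 is under a tariff-rate quota (threshold 3,849 kg). Quantity 3,720 kg is within the quota, so the in-quota rate 2% applies to the full value.
Duty = $253,480.80 × 2% = $5,069.62.

$5,069.62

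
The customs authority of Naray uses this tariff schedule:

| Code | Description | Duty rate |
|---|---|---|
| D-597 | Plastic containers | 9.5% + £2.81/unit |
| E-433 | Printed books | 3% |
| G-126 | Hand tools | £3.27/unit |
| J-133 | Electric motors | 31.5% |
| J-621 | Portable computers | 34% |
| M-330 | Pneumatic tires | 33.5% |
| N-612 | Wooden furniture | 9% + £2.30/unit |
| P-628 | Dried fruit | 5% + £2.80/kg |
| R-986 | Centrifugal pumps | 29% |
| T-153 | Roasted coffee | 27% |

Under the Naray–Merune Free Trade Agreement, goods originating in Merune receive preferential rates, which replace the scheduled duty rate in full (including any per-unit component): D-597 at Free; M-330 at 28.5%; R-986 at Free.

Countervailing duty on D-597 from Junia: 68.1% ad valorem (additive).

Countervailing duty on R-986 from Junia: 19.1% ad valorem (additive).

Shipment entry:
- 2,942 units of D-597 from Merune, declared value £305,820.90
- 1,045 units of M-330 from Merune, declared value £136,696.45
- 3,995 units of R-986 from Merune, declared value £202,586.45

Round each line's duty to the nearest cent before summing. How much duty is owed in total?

Line 1 (D-597, Merune, 2,942 units, £305,820.90):
Base rate for D-597 is 9.5% + £2.81/unit.
Origin Merune qualifies under the Naray–Merune agreement and D-597 is covered: preferential rate Free applies instead.
The additional-duty order on D-597 targets Junia, not Merune; it does not apply.
Duty = £305,820.90 × 0% = £0.00.
Line 2 (M-330, Merune, 1,045 units, £136,696.45):
Base rate for M-330 is 33.5%.
Origin Merune qualifies under the Naray–Merune agreement and M-330 is covered: preferential rate 28.5% applies instead.
Duty = £136,696.45 × 28.5% = £38,958.49.
Line 3 (R-986, Merune, 3,995 units, £202,586.45):
Base rate for R-986 is 29%.
Origin Merune qualifies under the Naray–Merune agreement and R-986 is covered: preferential rate Free applies instead.
The additional-duty order on R-986 targets Junia, not Merune; it does not apply.
Duty = £202,586.45 × 0% = £0.00.
Total = £0.00 + £38,958.49 + £0.00 = £38,958.49.

£38,958.49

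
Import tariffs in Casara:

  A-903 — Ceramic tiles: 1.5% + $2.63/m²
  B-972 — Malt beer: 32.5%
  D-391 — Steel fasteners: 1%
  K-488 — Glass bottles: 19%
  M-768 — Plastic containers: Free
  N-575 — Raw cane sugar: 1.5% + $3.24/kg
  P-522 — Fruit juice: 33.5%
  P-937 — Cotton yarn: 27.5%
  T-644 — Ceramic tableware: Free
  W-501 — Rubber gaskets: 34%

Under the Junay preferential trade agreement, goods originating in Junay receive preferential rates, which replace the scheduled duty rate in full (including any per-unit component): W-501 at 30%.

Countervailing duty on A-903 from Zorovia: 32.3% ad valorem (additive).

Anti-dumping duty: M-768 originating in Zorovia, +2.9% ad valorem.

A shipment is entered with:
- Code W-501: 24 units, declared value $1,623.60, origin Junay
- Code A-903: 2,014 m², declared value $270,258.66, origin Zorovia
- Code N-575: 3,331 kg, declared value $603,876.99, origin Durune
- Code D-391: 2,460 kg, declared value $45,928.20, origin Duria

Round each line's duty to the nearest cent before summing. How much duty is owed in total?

$117,441.20

Line 1 (W-501, Junay, 24 units, $1,623.60):
Base rate for W-501 is 34%.
Origin Junay qualifies under the Casara–Junay agreement and W-501 is covered: preferential rate 30% applies instead.
Duty = $1,623.60 × 30% = $487.08.
Line 2 (A-903, Zorovia, 2,014 m², $270,258.66):
Base rate for A-903 is 1.5% + $2.63/m².
Additional duty on A-903 from Zorovia: +32.3%. Applied ad valorem rate: 1.5% + 32.3% = 33.8%.
Duty = $270,258.66 × 33.8% + 2,014 × $2.63 = $96,644.25.
Line 3 (N-575, Durune, 3,331 kg, $603,876.99):
Base rate for N-575 is 1.5% + $3.24/kg.
Duty = $603,876.99 × 1.5% + 3,331 × $3.24 = $19,850.59.
Line 4 (D-391, Duria, 2,460 kg, $45,928.20):
Base rate for D-391 is 1%.
Duty = $45,928.20 × 1% = $459.28.
Total = $487.08 + $96,644.25 + $19,850.59 + $459.28 = $117,441.20.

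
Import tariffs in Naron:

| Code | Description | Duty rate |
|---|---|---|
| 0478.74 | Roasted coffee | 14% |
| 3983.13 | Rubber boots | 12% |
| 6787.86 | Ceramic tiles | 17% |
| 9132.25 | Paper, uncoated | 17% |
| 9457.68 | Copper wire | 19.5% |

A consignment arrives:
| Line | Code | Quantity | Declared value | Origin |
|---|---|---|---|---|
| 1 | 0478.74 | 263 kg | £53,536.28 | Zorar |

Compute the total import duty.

Line 1 (0478.74, Zorar, 263 kg, £53,536.28):
Base rate for 0478.74 is 14%.
Duty = £53,536.28 × 14% = £7,495.08.

£7,495.08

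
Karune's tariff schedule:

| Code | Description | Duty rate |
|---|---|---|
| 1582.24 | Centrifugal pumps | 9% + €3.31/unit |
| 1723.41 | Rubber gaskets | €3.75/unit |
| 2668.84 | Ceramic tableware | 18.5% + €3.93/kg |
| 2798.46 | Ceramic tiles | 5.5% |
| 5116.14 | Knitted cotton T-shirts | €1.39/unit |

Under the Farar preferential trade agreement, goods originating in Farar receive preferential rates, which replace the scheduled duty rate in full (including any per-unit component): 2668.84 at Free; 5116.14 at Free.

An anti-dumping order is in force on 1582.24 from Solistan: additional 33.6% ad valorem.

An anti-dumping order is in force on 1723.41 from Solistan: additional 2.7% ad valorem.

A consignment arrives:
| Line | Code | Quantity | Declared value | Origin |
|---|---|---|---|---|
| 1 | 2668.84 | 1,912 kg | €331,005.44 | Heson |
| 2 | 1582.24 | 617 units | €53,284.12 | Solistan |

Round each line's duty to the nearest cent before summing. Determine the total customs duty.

Line 1 (2668.84, Heson, 1,912 kg, €331,005.44):
Base rate for 2668.84 is 18.5% + €3.93/kg.
2668.84 has an FTA preferential rate, but origin Heson is not Farar; base rate stands.
Duty = €331,005.44 × 18.5% + 1,912 × €3.93 = €68,750.17.
Line 2 (1582.24, Solistan, 617 units, €53,284.12):
Base rate for 1582.24 is 9% + €3.31/unit.
Additional duty on 1582.24 from Solistan: +33.6%. Applied ad valorem rate: 9% + 33.6% = 42.6%.
Duty = €53,284.12 × 42.6% + 617 × €3.31 = €24,741.31.
Total = €68,750.17 + €24,741.31 = €93,491.48.

€93,491.48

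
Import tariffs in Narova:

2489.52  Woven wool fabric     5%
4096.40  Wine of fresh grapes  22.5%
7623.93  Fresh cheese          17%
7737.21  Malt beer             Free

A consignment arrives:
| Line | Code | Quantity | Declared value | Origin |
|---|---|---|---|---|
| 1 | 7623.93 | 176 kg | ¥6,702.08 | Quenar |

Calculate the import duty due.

¥1,139.35

Line 1 (7623.93, Quenar, 176 kg, ¥6,702.08):
Base rate for 7623.93 is 17%.
Duty = ¥6,702.08 × 17% = ¥1,139.35.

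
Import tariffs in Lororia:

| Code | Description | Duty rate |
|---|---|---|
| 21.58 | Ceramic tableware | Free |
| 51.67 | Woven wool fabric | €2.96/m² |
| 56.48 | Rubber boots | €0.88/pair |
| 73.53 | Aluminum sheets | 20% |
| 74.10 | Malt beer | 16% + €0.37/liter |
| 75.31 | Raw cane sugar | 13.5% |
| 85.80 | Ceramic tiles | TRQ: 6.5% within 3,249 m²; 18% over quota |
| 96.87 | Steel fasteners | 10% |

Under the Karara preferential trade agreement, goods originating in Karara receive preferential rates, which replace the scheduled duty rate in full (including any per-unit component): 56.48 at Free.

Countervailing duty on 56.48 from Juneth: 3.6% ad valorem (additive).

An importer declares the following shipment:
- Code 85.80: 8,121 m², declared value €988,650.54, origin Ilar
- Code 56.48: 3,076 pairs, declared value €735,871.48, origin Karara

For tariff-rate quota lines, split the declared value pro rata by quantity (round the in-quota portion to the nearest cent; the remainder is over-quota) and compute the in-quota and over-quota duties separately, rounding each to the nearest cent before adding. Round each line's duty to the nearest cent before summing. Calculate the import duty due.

€132,470.77

Line 1 (85.80, Ilar, 8,121 m², €988,650.54):
Code 85.80 is under a tariff-rate quota (threshold 3,249 m²). In-quota: 3,249 m² at 6.5%; over-quota: 4,872 m² at 18%.
Pro-rata value split: in-quota = €988,650.54 × 3,249/8,121 = €395,533.26; over-quota = €988,650.54 − €395,533.26 = €593,117.28.
In-quota duty = €395,533.26 × 6.5% = €25,709.66. Over-quota duty = €593,117.28 × 18% = €106,761.11.
Line duty = €25,709.66 + €106,761.11 = €132,470.77.
Line 2 (56.48, Karara, 3,076 pairs, €735,871.48):
Base rate for 56.48 is €0.88/pair.
Origin Karara qualifies under the Lororia–Karara agreement and 56.48 is covered: preferential rate Free applies instead.
The additional-duty order on 56.48 targets Juneth, not Karara; it does not apply.
Duty = €735,871.48 × 0% = €0.00.
Total = €132,470.77 + €0.00 = €132,470.77.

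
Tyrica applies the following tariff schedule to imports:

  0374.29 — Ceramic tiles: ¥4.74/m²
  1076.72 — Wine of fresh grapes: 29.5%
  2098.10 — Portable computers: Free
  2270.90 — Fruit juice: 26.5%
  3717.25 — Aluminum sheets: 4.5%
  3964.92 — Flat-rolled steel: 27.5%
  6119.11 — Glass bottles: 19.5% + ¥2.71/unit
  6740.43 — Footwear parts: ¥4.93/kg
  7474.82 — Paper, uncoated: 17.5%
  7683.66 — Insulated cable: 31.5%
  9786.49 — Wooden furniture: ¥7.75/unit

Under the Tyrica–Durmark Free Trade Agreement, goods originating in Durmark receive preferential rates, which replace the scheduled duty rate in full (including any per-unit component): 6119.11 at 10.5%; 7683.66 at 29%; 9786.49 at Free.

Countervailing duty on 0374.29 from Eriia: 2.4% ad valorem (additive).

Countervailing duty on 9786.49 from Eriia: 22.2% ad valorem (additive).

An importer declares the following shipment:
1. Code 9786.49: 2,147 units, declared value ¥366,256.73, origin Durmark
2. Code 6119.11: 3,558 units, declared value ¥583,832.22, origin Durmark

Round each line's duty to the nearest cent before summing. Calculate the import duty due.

¥61,302.38

Line 1 (9786.49, Durmark, 2,147 units, ¥366,256.73):
Base rate for 9786.49 is ¥7.75/unit.
Origin Durmark qualifies under the Tyrica–Durmark agreement and 9786.49 is covered: preferential rate Free applies instead.
The additional-duty order on 9786.49 targets Eriia, not Durmark; it does not apply.
Duty = ¥366,256.73 × 0% = ¥0.00.
Line 2 (6119.11, Durmark, 3,558 units, ¥583,832.22):
Base rate for 6119.11 is 19.5% + ¥2.71/unit.
Origin Durmark qualifies under the Tyrica–Durmark agreement and 6119.11 is covered: preferential rate 10.5% applies instead.
Duty = ¥583,832.22 × 10.5% = ¥61,302.38.
Total = ¥0.00 + ¥61,302.38 = ¥61,302.38.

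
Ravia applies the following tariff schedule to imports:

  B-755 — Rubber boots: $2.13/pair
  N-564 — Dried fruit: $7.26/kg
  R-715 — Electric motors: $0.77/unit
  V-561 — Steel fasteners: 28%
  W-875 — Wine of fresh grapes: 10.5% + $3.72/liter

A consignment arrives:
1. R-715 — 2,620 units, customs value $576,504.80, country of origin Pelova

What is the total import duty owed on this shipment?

Line 1 (R-715, Pelova, 2,620 units, $576,504.80):
Base rate for R-715 is $0.77/unit.
Duty = 2,620 × $0.77 = $2,017.40.

$2,017.40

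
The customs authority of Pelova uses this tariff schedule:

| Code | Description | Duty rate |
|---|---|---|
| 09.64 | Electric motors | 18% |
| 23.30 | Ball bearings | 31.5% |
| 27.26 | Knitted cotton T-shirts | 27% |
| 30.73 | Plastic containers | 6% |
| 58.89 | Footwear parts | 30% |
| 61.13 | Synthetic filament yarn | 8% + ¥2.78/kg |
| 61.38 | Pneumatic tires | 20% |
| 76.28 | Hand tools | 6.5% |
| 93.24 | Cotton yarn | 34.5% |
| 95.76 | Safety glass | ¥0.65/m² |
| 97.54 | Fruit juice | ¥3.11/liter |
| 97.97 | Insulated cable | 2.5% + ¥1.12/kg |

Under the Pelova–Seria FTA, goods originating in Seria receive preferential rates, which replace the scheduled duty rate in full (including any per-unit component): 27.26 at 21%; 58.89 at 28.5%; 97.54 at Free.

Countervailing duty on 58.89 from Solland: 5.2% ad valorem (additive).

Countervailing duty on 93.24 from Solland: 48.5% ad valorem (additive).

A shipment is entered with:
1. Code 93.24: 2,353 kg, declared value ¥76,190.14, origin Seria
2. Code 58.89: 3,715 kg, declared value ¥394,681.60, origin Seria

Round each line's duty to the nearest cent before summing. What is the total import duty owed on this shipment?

¥138,769.86

Line 1 (93.24, Seria, 2,353 kg, ¥76,190.14):
Base rate for 93.24 is 34.5%.
Origin Seria is the FTA partner but 93.24 is not on the preference list; base rate stands.
The additional-duty order on 93.24 targets Solland, not Seria; it does not apply.
Duty = ¥76,190.14 × 34.5% = ¥26,285.60.
Line 2 (58.89, Seria, 3,715 kg, ¥394,681.60):
Base rate for 58.89 is 30%.
Origin Seria qualifies under the Pelova–Seria agreement and 58.89 is covered: preferential rate 28.5% applies instead.
The additional-duty order on 58.89 targets Solland, not Seria; it does not apply.
Duty = ¥394,681.60 × 28.5% = ¥112,484.26.
Total = ¥26,285.60 + ¥112,484.26 = ¥138,769.86.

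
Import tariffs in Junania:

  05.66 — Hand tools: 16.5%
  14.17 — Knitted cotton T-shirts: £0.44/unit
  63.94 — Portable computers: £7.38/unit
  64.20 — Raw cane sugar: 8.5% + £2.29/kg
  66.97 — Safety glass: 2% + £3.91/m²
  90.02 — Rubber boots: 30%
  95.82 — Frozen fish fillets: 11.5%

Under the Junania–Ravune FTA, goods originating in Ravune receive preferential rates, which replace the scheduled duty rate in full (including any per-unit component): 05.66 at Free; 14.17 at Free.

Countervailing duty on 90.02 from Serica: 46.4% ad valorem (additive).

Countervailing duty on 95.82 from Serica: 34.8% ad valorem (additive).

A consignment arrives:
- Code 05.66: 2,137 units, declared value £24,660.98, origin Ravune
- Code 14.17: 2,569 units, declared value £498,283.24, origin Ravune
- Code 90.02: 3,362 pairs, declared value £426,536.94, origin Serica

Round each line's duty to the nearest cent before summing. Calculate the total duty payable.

£325,874.22

Line 1 (05.66, Ravune, 2,137 units, £24,660.98):
Base rate for 05.66 is 16.5%.
Origin Ravune qualifies under the Junania–Ravune agreement and 05.66 is covered: preferential rate Free applies instead.
Duty = £24,660.98 × 0% = £0.00.
Line 2 (14.17, Ravune, 2,569 units, £498,283.24):
Base rate for 14.17 is £0.44/unit.
Origin Ravune qualifies under the Junania–Ravune agreement and 14.17 is covered: preferential rate Free applies instead.
Duty = £498,283.24 × 0% = £0.00.
Line 3 (90.02, Serica, 3,362 pairs, £426,536.94):
Base rate for 90.02 is 30%.
Additional duty on 90.02 from Serica: +46.4%. Applied ad valorem rate: 30% + 46.4% = 76.4%.
Duty = £426,536.94 × 76.4% = £325,874.22.
Total = £0.00 + £0.00 + £325,874.22 = £325,874.22.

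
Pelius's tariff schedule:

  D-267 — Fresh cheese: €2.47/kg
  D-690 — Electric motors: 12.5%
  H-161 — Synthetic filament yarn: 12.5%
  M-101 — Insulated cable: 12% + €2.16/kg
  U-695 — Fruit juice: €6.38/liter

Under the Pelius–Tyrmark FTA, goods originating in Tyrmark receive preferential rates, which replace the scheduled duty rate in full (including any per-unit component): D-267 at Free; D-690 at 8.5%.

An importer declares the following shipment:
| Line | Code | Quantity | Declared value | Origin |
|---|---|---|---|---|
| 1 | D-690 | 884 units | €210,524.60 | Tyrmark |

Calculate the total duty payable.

Line 1 (D-690, Tyrmark, 884 units, €210,524.60):
Base rate for D-690 is 12.5%.
Origin Tyrmark qualifies under the Pelius–Tyrmark agreement and D-690 is covered: preferential rate 8.5% applies instead.
Duty = €210,524.60 × 8.5% = €17,894.59.

€17,894.59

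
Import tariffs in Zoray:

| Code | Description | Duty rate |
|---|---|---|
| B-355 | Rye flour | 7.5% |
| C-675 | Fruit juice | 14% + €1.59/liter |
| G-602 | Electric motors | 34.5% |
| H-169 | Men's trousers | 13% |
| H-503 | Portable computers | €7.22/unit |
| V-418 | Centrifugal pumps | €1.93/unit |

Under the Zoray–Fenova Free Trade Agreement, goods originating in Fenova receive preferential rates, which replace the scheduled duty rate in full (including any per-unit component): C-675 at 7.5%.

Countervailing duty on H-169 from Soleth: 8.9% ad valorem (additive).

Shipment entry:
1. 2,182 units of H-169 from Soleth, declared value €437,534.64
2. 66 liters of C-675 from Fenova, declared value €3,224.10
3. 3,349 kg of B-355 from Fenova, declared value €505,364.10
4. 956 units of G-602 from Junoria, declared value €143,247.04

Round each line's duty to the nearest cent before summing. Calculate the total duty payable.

€183,384.44

Line 1 (H-169, Soleth, 2,182 units, €437,534.64):
Base rate for H-169 is 13%.
Additional duty on H-169 from Soleth: +8.9%. Applied ad valorem rate: 13% + 8.9% = 21.9%.
Duty = €437,534.64 × 21.9% = €95,820.09.
Line 2 (C-675, Fenova, 66 liters, €3,224.10):
Base rate for C-675 is 14% + €1.59/liter.
Origin Fenova qualifies under the Zoray–Fenova agreement and C-675 is covered: preferential rate 7.5% applies instead.
Duty = €3,224.10 × 7.5% = €241.81.
Line 3 (B-355, Fenova, 3,349 kg, €505,364.10):
Base rate for B-355 is 7.5%.
Origin Fenova is the FTA partner but B-355 is not on the preference list; base rate stands.
Duty = €505,364.10 × 7.5% = €37,902.31.
Line 4 (G-602, Junoria, 956 units, €143,247.04):
Base rate for G-602 is 34.5%.
Duty = €143,247.04 × 34.5% = €49,420.23.
Total = €95,820.09 + €241.81 + €37,902.31 + €49,420.23 = €183,384.44.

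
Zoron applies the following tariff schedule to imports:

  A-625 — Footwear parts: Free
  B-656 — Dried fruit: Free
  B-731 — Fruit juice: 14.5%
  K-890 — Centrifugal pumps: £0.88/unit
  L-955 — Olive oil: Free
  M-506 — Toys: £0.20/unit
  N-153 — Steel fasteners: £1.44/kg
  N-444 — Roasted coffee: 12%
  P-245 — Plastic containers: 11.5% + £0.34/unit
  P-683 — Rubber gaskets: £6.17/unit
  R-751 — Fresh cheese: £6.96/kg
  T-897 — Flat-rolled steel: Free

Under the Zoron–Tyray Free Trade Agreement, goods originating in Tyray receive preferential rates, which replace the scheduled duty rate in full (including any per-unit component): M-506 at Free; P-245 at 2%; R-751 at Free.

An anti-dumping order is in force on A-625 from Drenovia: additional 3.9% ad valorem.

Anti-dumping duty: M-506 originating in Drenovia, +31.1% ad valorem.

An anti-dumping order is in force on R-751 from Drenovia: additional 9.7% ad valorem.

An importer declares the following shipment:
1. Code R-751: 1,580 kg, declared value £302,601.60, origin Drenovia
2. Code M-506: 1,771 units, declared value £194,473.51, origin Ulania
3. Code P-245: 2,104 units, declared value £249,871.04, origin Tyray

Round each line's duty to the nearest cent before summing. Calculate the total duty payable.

£45,700.78

Line 1 (R-751, Drenovia, 1,580 kg, £302,601.60):
Base rate for R-751 is £6.96/kg.
R-751 has an FTA preferential rate, but origin Drenovia is not Tyray; base rate stands.
Additional duty on R-751 from Drenovia: +9.7% ad valorem. Applied ad valorem rate = 9.7%.
Duty = £302,601.60 × 9.7% + 1,580 × £6.96 = £40,349.16.
Line 2 (M-506, Ulania, 1,771 units, £194,473.51):
Base rate for M-506 is £0.20/unit.
M-506 has an FTA preferential rate, but origin Ulania is not Tyray; base rate stands.
The additional-duty order on M-506 targets Drenovia, not Ulania; it does not apply.
Duty = 1,771 × £0.20 = £354.20.
Line 3 (P-245, Tyray, 2,104 units, £249,871.04):
Base rate for P-245 is 11.5% + £0.34/unit.
Origin Tyray qualifies under the Zoron–Tyray agreement and P-245 is covered: preferential rate 2% applies instead.
Duty = £249,871.04 × 2% = £4,997.42.
Total = £40,349.16 + £354.20 + £4,997.42 = £45,700.78.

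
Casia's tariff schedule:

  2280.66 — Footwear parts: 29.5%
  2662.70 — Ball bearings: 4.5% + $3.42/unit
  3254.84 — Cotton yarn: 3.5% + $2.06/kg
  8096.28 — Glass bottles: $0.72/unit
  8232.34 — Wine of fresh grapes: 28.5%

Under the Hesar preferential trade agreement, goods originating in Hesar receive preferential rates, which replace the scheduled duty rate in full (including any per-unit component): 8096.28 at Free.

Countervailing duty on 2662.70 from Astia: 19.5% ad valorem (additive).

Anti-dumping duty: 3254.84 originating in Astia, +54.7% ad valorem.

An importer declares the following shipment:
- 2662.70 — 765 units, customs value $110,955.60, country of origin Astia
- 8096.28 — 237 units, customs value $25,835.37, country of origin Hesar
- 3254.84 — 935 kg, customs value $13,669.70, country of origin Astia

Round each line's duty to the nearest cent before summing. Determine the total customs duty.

Line 1 (2662.70, Astia, 765 units, $110,955.60):
Base rate for 2662.70 is 4.5% + $3.42/unit.
Additional duty on 2662.70 from Astia: +19.5%. Applied ad valorem rate: 4.5% + 19.5% = 24%.
Duty = $110,955.60 × 24% + 765 × $3.42 = $29,245.64.
Line 2 (8096.28, Hesar, 237 units, $25,835.37):
Base rate for 8096.28 is $0.72/unit.
Origin Hesar qualifies under the Casia–Hesar agreement and 8096.28 is covered: preferential rate Free applies instead.
Duty = $25,835.37 × 0% = $0.00.
Line 3 (3254.84, Astia, 935 kg, $13,669.70):
Base rate for 3254.84 is 3.5% + $2.06/kg.
Additional duty on 3254.84 from Astia: +54.7%. Applied ad valorem rate: 3.5% + 54.7% = 58.2%.
Duty = $13,669.70 × 58.2% + 935 × $2.06 = $9,881.87.
Total = $29,245.64 + $0.00 + $9,881.87 = $39,127.51.

$39,127.51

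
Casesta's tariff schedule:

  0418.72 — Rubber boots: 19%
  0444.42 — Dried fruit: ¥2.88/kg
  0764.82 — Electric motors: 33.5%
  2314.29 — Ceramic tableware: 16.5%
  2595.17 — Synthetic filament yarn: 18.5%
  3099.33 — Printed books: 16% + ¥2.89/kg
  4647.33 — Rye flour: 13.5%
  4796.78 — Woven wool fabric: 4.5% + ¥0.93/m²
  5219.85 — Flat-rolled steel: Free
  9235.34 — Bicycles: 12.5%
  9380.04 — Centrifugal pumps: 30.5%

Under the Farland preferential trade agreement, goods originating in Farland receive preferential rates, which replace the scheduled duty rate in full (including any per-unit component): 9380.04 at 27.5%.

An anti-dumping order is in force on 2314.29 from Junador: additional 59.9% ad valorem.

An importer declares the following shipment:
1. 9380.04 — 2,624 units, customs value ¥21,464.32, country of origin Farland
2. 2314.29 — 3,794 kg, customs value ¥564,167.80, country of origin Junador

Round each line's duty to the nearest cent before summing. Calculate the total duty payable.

Line 1 (9380.04, Farland, 2,624 units, ¥21,464.32):
Base rate for 9380.04 is 30.5%.
Origin Farland qualifies under the Casesta–Farland agreement and 9380.04 is covered: preferential rate 27.5% applies instead.
Duty = ¥21,464.32 × 27.5% = ¥5,902.69.
Line 2 (2314.29, Junador, 3,794 kg, ¥564,167.80):
Base rate for 2314.29 is 16.5%.
Additional duty on 2314.29 from Junador: +59.9%. Applied ad valorem rate: 16.5% + 59.9% = 76.4%.
Duty = ¥564,167.80 × 76.4% = ¥431,024.20.
Total = ¥5,902.69 + ¥431,024.20 = ¥436,926.89.

¥436,926.89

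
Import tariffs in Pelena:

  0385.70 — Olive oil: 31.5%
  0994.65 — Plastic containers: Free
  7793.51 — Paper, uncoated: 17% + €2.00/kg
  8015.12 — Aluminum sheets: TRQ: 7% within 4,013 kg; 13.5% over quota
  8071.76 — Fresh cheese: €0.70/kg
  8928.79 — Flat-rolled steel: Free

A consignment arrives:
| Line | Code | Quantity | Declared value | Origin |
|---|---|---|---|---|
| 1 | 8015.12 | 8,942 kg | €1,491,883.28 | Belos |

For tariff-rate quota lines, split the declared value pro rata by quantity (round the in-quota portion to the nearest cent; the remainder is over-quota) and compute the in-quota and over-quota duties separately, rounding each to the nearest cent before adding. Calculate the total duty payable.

Line 1 (8015.12, Belos, 8,942 kg, €1,491,883.28):
Code 8015.12 is under a tariff-rate quota (threshold 4,013 kg). In-quota: 4,013 kg at 7%; over-quota: 4,929 kg at 13.5%.
Pro-rata value split: in-quota = €1,491,883.28 × 4,013/8,942 = €669,528.92; over-quota = €1,491,883.28 − €669,528.92 = €822,354.36.
In-quota duty = €669,528.92 × 7% = €46,867.02. Over-quota duty = €822,354.36 × 13.5% = €111,017.84.
Line duty = €46,867.02 + €111,017.84 = €157,884.86.

€157,884.86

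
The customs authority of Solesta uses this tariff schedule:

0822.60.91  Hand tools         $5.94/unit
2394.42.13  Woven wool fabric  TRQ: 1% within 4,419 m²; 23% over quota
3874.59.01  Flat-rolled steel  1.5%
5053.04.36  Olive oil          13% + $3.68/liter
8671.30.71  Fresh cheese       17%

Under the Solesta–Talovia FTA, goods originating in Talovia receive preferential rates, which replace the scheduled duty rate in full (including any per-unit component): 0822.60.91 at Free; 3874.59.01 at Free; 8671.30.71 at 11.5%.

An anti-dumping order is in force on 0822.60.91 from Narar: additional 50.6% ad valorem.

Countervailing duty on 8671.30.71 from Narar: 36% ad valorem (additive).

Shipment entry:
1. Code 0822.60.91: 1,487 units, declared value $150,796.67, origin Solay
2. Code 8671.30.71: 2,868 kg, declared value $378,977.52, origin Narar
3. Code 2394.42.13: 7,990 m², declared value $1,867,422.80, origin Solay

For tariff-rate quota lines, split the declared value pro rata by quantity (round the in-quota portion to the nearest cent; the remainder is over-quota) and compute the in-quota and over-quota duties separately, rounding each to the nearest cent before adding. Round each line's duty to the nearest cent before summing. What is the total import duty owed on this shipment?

Line 1 (0822.60.91, Solay, 1,487 units, $150,796.67):
Base rate for 0822.60.91 is $5.94/unit.
0822.60.91 has an FTA preferential rate, but origin Solay is not Talovia; base rate stands.
The additional-duty order on 0822.60.91 targets Narar, not Solay; it does not apply.
Duty = 1,487 × $5.94 = $8,832.78.
Line 2 (8671.30.71, Narar, 2,868 kg, $378,977.52):
Base rate for 8671.30.71 is 17%.
8671.30.71 has an FTA preferential rate, but origin Narar is not Talovia; base rate stands.
Additional duty on 8671.30.71 from Narar: +36%. Applied ad valorem rate: 17% + 36% = 53%.
Duty = $378,977.52 × 53% = $200,858.09.
Line 3 (2394.42.13, Solay, 7,990 m², $1,867,422.80):
Code 2394.42.13 is under a tariff-rate quota (threshold 4,419 m²). In-quota: 4,419 m² at 1%; over-quota: 3,571 m² at 23%.
Pro-rata value split: in-quota = $1,867,422.80 × 4,419/7,990 = $1,032,808.68; over-quota = $1,867,422.80 − $1,032,808.68 = $834,614.12.
In-quota duty = $1,032,808.68 × 1% = $10,328.09. Over-quota duty = $834,614.12 × 23% = $191,961.25.
Line duty = $10,328.09 + $191,961.25 = $202,289.34.
Total = $8,832.78 + $200,858.09 + $202,289.34 = $411,980.21.

$411,980.21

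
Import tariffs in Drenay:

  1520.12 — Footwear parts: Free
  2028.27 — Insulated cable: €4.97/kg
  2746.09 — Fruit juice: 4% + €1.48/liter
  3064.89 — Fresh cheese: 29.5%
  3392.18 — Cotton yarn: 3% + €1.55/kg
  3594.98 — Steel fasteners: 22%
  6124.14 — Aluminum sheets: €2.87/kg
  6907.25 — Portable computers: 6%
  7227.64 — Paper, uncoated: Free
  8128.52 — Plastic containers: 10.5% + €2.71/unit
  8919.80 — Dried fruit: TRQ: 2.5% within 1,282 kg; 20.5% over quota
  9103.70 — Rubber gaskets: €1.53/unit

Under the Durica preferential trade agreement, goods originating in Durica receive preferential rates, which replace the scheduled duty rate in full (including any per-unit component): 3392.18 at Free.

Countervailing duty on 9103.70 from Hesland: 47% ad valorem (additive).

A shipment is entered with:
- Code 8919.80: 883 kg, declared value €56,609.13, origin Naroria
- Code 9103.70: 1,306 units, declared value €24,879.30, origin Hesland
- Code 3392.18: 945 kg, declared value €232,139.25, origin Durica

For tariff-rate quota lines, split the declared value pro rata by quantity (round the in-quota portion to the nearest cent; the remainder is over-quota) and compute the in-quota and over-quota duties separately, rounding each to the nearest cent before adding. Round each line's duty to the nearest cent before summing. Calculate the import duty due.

Line 1 (8919.80, Naroria, 883 kg, €56,609.13):
Code 8919.80 is under a tariff-rate quota (threshold 1,282 kg). Quantity 883 kg is within the quota, so the in-quota rate 2.5% applies to the full value.
Duty = €56,609.13 × 2.5% = €1,415.23.
Line 2 (9103.70, Hesland, 1,306 units, €24,879.30):
Base rate for 9103.70 is €1.53/unit.
Additional duty on 9103.70 from Hesland: +47% ad valorem. Applied ad valorem rate = 47%.
Duty = €24,879.30 × 47% + 1,306 × €1.53 = €13,691.45.
Line 3 (3392.18, Durica, 945 kg, €232,139.25):
Base rate for 3392.18 is 3% + €1.55/kg.
Origin Durica qualifies under the Drenay–Durica agreement and 3392.18 is covered: preferential rate Free applies instead.
Duty = €232,139.25 × 0% = €0.00.
Total = €1,415.23 + €13,691.45 + €0.00 = €15,106.68.

€15,106.68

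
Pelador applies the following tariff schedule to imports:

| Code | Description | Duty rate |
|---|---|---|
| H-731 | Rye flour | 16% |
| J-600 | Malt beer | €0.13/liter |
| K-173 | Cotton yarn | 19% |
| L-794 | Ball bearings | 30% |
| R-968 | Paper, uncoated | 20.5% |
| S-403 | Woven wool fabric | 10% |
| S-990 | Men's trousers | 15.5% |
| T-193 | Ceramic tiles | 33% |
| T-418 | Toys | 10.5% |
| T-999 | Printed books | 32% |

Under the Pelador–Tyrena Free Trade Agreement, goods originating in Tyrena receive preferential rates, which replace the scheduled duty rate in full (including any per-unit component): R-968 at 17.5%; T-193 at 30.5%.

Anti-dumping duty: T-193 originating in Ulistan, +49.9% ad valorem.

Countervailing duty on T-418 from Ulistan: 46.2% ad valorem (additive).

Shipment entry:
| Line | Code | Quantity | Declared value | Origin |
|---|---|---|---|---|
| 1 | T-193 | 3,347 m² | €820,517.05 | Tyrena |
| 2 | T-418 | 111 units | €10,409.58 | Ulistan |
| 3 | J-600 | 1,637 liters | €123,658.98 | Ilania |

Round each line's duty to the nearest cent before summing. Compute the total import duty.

Line 1 (T-193, Tyrena, 3,347 m², €820,517.05):
Base rate for T-193 is 33%.
Origin Tyrena qualifies under the Pelador–Tyrena agreement and T-193 is covered: preferential rate 30.5% applies instead.
The additional-duty order on T-193 targets Ulistan, not Tyrena; it does not apply.
Duty = €820,517.05 × 30.5% = €250,257.70.
Line 2 (T-418, Ulistan, 111 units, €10,409.58):
Base rate for T-418 is 10.5%.
Additional duty on T-418 from Ulistan: +46.2%. Applied ad valorem rate: 10.5% + 46.2% = 56.7%.
Duty = €10,409.58 × 56.7% = €5,902.23.
Line 3 (J-600, Ilania, 1,637 liters, €123,658.98):
Base rate for J-600 is €0.13/liter.
Duty = 1,637 × €0.13 = €212.81.
Total = €250,257.70 + €5,902.23 + €212.81 = €256,372.74.

€256,372.74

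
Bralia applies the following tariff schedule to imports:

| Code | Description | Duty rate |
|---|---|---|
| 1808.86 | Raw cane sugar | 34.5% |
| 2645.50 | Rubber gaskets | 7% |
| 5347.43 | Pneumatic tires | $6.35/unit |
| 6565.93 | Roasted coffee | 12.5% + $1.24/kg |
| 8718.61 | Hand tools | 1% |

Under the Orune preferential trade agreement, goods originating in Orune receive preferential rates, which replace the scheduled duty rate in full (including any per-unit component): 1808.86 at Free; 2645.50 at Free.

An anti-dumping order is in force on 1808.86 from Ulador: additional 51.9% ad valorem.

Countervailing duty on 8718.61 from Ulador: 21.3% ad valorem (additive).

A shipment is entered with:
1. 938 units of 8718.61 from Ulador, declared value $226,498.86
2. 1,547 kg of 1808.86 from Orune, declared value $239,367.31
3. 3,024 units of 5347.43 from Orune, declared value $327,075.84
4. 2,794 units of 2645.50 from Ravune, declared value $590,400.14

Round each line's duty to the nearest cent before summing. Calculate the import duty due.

$111,039.66

Line 1 (8718.61, Ulador, 938 units, $226,498.86):
Base rate for 8718.61 is 1%.
Additional duty on 8718.61 from Ulador: +21.3%. Applied ad valorem rate: 1% + 21.3% = 22.3%.
Duty = $226,498.86 × 22.3% = $50,509.25.
Line 2 (1808.86, Orune, 1,547 kg, $239,367.31):
Base rate for 1808.86 is 34.5%.
Origin Orune qualifies under the Bralia–Orune agreement and 1808.86 is covered: preferential rate Free applies instead.
The additional-duty order on 1808.86 targets Ulador, not Orune; it does not apply.
Duty = $239,367.31 × 0% = $0.00.
Line 3 (5347.43, Orune, 3,024 units, $327,075.84):
Base rate for 5347.43 is $6.35/unit.
Origin Orune is the FTA partner but 5347.43 is not on the preference list; base rate stands.
Duty = 3,024 × $6.35 = $19,202.40.
Line 4 (2645.50, Ravune, 2,794 units, $590,400.14):
Base rate for 2645.50 is 7%.
2645.50 has an FTA preferential rate, but origin Ravune is not Orune; base rate stands.
Duty = $590,400.14 × 7% = $41,328.01.
Total = $50,509.25 + $0.00 + $19,202.40 + $41,328.01 = $111,039.66.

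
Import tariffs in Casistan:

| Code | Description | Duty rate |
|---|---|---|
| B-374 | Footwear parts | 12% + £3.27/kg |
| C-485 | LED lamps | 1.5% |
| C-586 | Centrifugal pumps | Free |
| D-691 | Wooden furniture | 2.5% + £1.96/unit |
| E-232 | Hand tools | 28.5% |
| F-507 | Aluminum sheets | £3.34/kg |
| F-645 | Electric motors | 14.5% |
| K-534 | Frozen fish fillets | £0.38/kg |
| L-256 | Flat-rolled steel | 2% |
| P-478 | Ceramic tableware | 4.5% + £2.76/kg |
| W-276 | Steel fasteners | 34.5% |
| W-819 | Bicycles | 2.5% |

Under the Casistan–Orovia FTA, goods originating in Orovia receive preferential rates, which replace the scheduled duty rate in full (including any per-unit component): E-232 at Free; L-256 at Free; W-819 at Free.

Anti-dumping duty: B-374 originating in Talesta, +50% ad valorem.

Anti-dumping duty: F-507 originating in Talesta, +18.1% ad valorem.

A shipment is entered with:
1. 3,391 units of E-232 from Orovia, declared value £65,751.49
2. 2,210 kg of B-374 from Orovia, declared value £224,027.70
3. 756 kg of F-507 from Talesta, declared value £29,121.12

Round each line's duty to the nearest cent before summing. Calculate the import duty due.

£41,905.98

Line 1 (E-232, Orovia, 3,391 units, £65,751.49):
Base rate for E-232 is 28.5%.
Origin Orovia qualifies under the Casistan–Orovia agreement and E-232 is covered: preferential rate Free applies instead.
Duty = £65,751.49 × 0% = £0.00.
Line 2 (B-374, Orovia, 2,210 kg, £224,027.70):
Base rate for B-374 is 12% + £3.27/kg.
Origin Orovia is the FTA partner but B-374 is not on the preference list; base rate stands.
The additional-duty order on B-374 targets Talesta, not Orovia; it does not apply.
Duty = £224,027.70 × 12% + 2,210 × £3.27 = £34,110.02.
Line 3 (F-507, Talesta, 756 kg, £29,121.12):
Base rate for F-507 is £3.34/kg.
Additional duty on F-507 from Talesta: +18.1% ad valorem. Applied ad valorem rate = 18.1%.
Duty = £29,121.12 × 18.1% + 756 × £3.34 = £7,795.96.
Total = £0.00 + £34,110.02 + £7,795.96 = £41,905.98.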